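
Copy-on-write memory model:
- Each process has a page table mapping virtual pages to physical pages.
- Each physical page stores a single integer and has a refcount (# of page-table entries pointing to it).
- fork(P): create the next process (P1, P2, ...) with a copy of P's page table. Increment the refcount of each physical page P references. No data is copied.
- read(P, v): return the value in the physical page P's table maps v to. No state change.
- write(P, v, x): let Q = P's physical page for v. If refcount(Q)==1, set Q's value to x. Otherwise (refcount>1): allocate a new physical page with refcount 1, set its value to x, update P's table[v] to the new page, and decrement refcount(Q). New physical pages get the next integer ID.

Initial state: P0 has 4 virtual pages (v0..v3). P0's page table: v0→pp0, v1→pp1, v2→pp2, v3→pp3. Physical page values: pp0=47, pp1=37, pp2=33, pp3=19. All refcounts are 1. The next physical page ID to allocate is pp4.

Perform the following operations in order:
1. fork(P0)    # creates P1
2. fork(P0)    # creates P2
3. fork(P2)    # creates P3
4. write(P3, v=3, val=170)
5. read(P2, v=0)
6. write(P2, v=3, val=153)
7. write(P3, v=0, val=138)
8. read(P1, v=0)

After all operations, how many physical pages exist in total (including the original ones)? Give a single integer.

Op 1: fork(P0) -> P1. 4 ppages; refcounts: pp0:2 pp1:2 pp2:2 pp3:2
Op 2: fork(P0) -> P2. 4 ppages; refcounts: pp0:3 pp1:3 pp2:3 pp3:3
Op 3: fork(P2) -> P3. 4 ppages; refcounts: pp0:4 pp1:4 pp2:4 pp3:4
Op 4: write(P3, v3, 170). refcount(pp3)=4>1 -> COPY to pp4. 5 ppages; refcounts: pp0:4 pp1:4 pp2:4 pp3:3 pp4:1
Op 5: read(P2, v0) -> 47. No state change.
Op 6: write(P2, v3, 153). refcount(pp3)=3>1 -> COPY to pp5. 6 ppages; refcounts: pp0:4 pp1:4 pp2:4 pp3:2 pp4:1 pp5:1
Op 7: write(P3, v0, 138). refcount(pp0)=4>1 -> COPY to pp6. 7 ppages; refcounts: pp0:3 pp1:4 pp2:4 pp3:2 pp4:1 pp5:1 pp6:1
Op 8: read(P1, v0) -> 47. No state change.

Answer: 7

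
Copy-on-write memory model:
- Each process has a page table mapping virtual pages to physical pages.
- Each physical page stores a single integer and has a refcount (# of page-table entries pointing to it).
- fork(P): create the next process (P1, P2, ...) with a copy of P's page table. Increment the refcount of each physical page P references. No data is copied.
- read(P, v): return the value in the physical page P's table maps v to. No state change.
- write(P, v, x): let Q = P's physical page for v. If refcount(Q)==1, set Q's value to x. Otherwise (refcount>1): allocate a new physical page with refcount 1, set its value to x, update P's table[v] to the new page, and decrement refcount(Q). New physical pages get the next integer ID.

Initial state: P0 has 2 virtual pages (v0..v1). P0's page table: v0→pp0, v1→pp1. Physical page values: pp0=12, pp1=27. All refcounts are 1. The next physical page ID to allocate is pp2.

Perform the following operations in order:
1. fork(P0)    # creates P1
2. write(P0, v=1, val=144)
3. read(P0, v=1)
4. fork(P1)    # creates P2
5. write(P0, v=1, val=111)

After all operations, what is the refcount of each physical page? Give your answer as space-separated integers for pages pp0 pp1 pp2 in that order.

Op 1: fork(P0) -> P1. 2 ppages; refcounts: pp0:2 pp1:2
Op 2: write(P0, v1, 144). refcount(pp1)=2>1 -> COPY to pp2. 3 ppages; refcounts: pp0:2 pp1:1 pp2:1
Op 3: read(P0, v1) -> 144. No state change.
Op 4: fork(P1) -> P2. 3 ppages; refcounts: pp0:3 pp1:2 pp2:1
Op 5: write(P0, v1, 111). refcount(pp2)=1 -> write in place. 3 ppages; refcounts: pp0:3 pp1:2 pp2:1

Answer: 3 2 1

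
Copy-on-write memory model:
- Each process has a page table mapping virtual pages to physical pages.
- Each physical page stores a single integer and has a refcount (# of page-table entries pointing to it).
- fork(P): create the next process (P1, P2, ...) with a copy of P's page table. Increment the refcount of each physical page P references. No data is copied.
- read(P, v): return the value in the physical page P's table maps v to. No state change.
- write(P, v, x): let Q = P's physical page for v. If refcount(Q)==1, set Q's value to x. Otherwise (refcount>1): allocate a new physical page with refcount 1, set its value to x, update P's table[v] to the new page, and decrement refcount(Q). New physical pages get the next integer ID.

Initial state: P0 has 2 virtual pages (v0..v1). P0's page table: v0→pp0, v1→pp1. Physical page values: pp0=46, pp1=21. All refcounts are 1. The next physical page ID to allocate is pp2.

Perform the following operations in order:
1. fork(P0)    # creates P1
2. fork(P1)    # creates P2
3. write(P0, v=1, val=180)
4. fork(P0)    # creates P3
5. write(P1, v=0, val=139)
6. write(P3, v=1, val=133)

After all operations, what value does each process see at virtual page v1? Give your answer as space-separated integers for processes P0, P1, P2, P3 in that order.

Op 1: fork(P0) -> P1. 2 ppages; refcounts: pp0:2 pp1:2
Op 2: fork(P1) -> P2. 2 ppages; refcounts: pp0:3 pp1:3
Op 3: write(P0, v1, 180). refcount(pp1)=3>1 -> COPY to pp2. 3 ppages; refcounts: pp0:3 pp1:2 pp2:1
Op 4: fork(P0) -> P3. 3 ppages; refcounts: pp0:4 pp1:2 pp2:2
Op 5: write(P1, v0, 139). refcount(pp0)=4>1 -> COPY to pp3. 4 ppages; refcounts: pp0:3 pp1:2 pp2:2 pp3:1
Op 6: write(P3, v1, 133). refcount(pp2)=2>1 -> COPY to pp4. 5 ppages; refcounts: pp0:3 pp1:2 pp2:1 pp3:1 pp4:1
P0: v1 -> pp2 = 180
P1: v1 -> pp1 = 21
P2: v1 -> pp1 = 21
P3: v1 -> pp4 = 133

Answer: 180 21 21 133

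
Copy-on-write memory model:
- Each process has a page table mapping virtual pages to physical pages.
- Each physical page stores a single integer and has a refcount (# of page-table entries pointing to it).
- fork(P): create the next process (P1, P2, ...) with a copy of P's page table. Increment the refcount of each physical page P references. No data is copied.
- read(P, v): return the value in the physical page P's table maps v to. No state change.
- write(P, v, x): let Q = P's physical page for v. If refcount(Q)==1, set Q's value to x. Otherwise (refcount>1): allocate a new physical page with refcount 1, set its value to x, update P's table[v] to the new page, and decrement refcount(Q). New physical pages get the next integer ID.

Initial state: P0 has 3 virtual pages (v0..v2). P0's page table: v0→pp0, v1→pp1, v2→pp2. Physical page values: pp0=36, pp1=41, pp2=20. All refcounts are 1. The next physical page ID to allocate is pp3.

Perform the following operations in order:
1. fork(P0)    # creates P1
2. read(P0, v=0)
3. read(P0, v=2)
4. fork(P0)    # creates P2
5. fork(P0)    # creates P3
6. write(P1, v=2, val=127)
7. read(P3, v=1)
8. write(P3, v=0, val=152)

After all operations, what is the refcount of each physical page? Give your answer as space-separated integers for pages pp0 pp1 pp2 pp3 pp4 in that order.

Answer: 3 4 3 1 1

Derivation:
Op 1: fork(P0) -> P1. 3 ppages; refcounts: pp0:2 pp1:2 pp2:2
Op 2: read(P0, v0) -> 36. No state change.
Op 3: read(P0, v2) -> 20. No state change.
Op 4: fork(P0) -> P2. 3 ppages; refcounts: pp0:3 pp1:3 pp2:3
Op 5: fork(P0) -> P3. 3 ppages; refcounts: pp0:4 pp1:4 pp2:4
Op 6: write(P1, v2, 127). refcount(pp2)=4>1 -> COPY to pp3. 4 ppages; refcounts: pp0:4 pp1:4 pp2:3 pp3:1
Op 7: read(P3, v1) -> 41. No state change.
Op 8: write(P3, v0, 152). refcount(pp0)=4>1 -> COPY to pp4. 5 ppages; refcounts: pp0:3 pp1:4 pp2:3 pp3:1 pp4:1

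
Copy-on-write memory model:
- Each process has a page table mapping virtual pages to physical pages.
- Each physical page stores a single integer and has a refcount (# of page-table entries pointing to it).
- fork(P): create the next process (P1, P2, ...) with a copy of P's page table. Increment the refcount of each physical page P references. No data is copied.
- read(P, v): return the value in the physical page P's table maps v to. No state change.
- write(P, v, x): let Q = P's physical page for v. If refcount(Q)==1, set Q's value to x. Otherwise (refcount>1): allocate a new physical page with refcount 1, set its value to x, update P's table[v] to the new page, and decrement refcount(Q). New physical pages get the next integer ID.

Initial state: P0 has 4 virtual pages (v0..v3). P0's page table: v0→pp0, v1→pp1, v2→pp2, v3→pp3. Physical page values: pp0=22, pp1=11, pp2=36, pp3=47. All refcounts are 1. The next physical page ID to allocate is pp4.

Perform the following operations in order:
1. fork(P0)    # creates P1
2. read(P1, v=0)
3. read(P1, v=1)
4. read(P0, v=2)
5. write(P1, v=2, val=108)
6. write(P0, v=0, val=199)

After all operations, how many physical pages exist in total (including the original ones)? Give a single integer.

Op 1: fork(P0) -> P1. 4 ppages; refcounts: pp0:2 pp1:2 pp2:2 pp3:2
Op 2: read(P1, v0) -> 22. No state change.
Op 3: read(P1, v1) -> 11. No state change.
Op 4: read(P0, v2) -> 36. No state change.
Op 5: write(P1, v2, 108). refcount(pp2)=2>1 -> COPY to pp4. 5 ppages; refcounts: pp0:2 pp1:2 pp2:1 pp3:2 pp4:1
Op 6: write(P0, v0, 199). refcount(pp0)=2>1 -> COPY to pp5. 6 ppages; refcounts: pp0:1 pp1:2 pp2:1 pp3:2 pp4:1 pp5:1

Answer: 6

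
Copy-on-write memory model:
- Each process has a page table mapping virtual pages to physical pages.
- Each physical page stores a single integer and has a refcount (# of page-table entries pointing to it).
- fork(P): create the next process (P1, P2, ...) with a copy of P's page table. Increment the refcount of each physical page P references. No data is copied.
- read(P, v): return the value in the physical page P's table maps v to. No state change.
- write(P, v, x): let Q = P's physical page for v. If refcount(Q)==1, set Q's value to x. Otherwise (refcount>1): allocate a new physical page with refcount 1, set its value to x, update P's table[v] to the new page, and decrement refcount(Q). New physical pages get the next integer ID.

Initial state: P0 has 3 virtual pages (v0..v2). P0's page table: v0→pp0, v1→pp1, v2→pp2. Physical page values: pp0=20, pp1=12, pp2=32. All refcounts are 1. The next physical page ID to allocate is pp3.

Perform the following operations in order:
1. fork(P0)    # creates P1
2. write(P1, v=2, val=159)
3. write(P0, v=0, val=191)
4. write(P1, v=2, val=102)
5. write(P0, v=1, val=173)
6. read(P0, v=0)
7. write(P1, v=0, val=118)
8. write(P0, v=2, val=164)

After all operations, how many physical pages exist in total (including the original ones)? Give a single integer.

Answer: 6

Derivation:
Op 1: fork(P0) -> P1. 3 ppages; refcounts: pp0:2 pp1:2 pp2:2
Op 2: write(P1, v2, 159). refcount(pp2)=2>1 -> COPY to pp3. 4 ppages; refcounts: pp0:2 pp1:2 pp2:1 pp3:1
Op 3: write(P0, v0, 191). refcount(pp0)=2>1 -> COPY to pp4. 5 ppages; refcounts: pp0:1 pp1:2 pp2:1 pp3:1 pp4:1
Op 4: write(P1, v2, 102). refcount(pp3)=1 -> write in place. 5 ppages; refcounts: pp0:1 pp1:2 pp2:1 pp3:1 pp4:1
Op 5: write(P0, v1, 173). refcount(pp1)=2>1 -> COPY to pp5. 6 ppages; refcounts: pp0:1 pp1:1 pp2:1 pp3:1 pp4:1 pp5:1
Op 6: read(P0, v0) -> 191. No state change.
Op 7: write(P1, v0, 118). refcount(pp0)=1 -> write in place. 6 ppages; refcounts: pp0:1 pp1:1 pp2:1 pp3:1 pp4:1 pp5:1
Op 8: write(P0, v2, 164). refcount(pp2)=1 -> write in place. 6 ppages; refcounts: pp0:1 pp1:1 pp2:1 pp3:1 pp4:1 pp5:1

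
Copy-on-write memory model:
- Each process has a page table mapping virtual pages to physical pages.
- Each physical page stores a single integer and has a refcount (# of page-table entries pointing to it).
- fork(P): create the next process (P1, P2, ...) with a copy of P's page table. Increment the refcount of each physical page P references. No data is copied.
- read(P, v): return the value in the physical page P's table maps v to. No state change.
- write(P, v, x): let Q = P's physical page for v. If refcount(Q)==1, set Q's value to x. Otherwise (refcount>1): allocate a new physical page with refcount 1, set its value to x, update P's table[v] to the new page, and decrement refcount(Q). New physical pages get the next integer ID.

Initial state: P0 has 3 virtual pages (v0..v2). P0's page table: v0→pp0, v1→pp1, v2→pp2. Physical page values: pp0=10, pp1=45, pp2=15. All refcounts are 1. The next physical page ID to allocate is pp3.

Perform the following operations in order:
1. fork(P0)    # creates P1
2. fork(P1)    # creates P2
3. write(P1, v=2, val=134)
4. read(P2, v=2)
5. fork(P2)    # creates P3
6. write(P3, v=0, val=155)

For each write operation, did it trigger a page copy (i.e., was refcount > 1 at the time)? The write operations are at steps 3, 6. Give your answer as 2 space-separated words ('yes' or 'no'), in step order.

Op 1: fork(P0) -> P1. 3 ppages; refcounts: pp0:2 pp1:2 pp2:2
Op 2: fork(P1) -> P2. 3 ppages; refcounts: pp0:3 pp1:3 pp2:3
Op 3: write(P1, v2, 134). refcount(pp2)=3>1 -> COPY to pp3. 4 ppages; refcounts: pp0:3 pp1:3 pp2:2 pp3:1
Op 4: read(P2, v2) -> 15. No state change.
Op 5: fork(P2) -> P3. 4 ppages; refcounts: pp0:4 pp1:4 pp2:3 pp3:1
Op 6: write(P3, v0, 155). refcount(pp0)=4>1 -> COPY to pp4. 5 ppages; refcounts: pp0:3 pp1:4 pp2:3 pp3:1 pp4:1

yes yes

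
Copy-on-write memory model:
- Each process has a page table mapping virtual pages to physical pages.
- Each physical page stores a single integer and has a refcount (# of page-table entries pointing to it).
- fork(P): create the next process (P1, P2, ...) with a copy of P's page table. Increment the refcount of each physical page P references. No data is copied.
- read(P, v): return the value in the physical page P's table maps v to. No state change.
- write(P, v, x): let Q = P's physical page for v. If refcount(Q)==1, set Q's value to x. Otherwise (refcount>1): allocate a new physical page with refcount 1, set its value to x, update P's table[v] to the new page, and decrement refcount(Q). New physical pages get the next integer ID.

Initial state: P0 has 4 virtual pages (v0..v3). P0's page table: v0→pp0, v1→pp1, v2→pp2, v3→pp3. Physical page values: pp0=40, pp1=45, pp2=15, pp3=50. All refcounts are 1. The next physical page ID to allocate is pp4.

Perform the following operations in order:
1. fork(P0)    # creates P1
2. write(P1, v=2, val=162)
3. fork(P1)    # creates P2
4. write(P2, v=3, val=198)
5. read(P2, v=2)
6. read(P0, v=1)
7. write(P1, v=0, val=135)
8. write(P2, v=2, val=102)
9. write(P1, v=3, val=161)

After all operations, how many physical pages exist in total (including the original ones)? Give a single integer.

Op 1: fork(P0) -> P1. 4 ppages; refcounts: pp0:2 pp1:2 pp2:2 pp3:2
Op 2: write(P1, v2, 162). refcount(pp2)=2>1 -> COPY to pp4. 5 ppages; refcounts: pp0:2 pp1:2 pp2:1 pp3:2 pp4:1
Op 3: fork(P1) -> P2. 5 ppages; refcounts: pp0:3 pp1:3 pp2:1 pp3:3 pp4:2
Op 4: write(P2, v3, 198). refcount(pp3)=3>1 -> COPY to pp5. 6 ppages; refcounts: pp0:3 pp1:3 pp2:1 pp3:2 pp4:2 pp5:1
Op 5: read(P2, v2) -> 162. No state change.
Op 6: read(P0, v1) -> 45. No state change.
Op 7: write(P1, v0, 135). refcount(pp0)=3>1 -> COPY to pp6. 7 ppages; refcounts: pp0:2 pp1:3 pp2:1 pp3:2 pp4:2 pp5:1 pp6:1
Op 8: write(P2, v2, 102). refcount(pp4)=2>1 -> COPY to pp7. 8 ppages; refcounts: pp0:2 pp1:3 pp2:1 pp3:2 pp4:1 pp5:1 pp6:1 pp7:1
Op 9: write(P1, v3, 161). refcount(pp3)=2>1 -> COPY to pp8. 9 ppages; refcounts: pp0:2 pp1:3 pp2:1 pp3:1 pp4:1 pp5:1 pp6:1 pp7:1 pp8:1

Answer: 9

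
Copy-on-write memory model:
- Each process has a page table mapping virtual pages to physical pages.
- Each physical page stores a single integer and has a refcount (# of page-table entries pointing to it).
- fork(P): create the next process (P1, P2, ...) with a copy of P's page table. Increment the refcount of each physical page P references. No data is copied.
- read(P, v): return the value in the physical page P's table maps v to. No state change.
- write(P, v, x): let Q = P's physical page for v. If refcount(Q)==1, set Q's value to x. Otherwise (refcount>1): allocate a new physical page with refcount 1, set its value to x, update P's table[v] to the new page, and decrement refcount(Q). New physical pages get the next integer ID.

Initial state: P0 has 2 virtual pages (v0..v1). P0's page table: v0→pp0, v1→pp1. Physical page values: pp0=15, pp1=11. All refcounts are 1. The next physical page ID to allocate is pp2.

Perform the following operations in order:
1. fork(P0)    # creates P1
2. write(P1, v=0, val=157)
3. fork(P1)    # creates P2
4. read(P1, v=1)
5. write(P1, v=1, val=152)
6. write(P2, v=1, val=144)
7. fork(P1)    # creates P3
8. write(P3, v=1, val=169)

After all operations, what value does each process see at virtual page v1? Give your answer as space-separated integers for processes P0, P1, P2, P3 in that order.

Answer: 11 152 144 169

Derivation:
Op 1: fork(P0) -> P1. 2 ppages; refcounts: pp0:2 pp1:2
Op 2: write(P1, v0, 157). refcount(pp0)=2>1 -> COPY to pp2. 3 ppages; refcounts: pp0:1 pp1:2 pp2:1
Op 3: fork(P1) -> P2. 3 ppages; refcounts: pp0:1 pp1:3 pp2:2
Op 4: read(P1, v1) -> 11. No state change.
Op 5: write(P1, v1, 152). refcount(pp1)=3>1 -> COPY to pp3. 4 ppages; refcounts: pp0:1 pp1:2 pp2:2 pp3:1
Op 6: write(P2, v1, 144). refcount(pp1)=2>1 -> COPY to pp4. 5 ppages; refcounts: pp0:1 pp1:1 pp2:2 pp3:1 pp4:1
Op 7: fork(P1) -> P3. 5 ppages; refcounts: pp0:1 pp1:1 pp2:3 pp3:2 pp4:1
Op 8: write(P3, v1, 169). refcount(pp3)=2>1 -> COPY to pp5. 6 ppages; refcounts: pp0:1 pp1:1 pp2:3 pp3:1 pp4:1 pp5:1
P0: v1 -> pp1 = 11
P1: v1 -> pp3 = 152
P2: v1 -> pp4 = 144
P3: v1 -> pp5 = 169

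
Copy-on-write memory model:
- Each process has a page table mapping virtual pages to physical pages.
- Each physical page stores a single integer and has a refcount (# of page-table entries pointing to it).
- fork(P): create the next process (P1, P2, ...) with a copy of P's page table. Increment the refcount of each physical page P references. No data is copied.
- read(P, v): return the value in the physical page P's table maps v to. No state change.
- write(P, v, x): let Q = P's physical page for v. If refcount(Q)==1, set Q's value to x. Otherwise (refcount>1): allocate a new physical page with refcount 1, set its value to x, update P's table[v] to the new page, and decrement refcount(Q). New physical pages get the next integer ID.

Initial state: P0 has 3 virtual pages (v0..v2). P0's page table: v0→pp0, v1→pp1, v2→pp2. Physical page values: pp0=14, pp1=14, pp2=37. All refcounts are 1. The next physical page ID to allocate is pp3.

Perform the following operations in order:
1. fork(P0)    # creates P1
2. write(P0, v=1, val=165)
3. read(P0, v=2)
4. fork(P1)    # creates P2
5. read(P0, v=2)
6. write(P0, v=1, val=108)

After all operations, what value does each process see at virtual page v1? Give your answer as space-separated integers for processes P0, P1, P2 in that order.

Answer: 108 14 14

Derivation:
Op 1: fork(P0) -> P1. 3 ppages; refcounts: pp0:2 pp1:2 pp2:2
Op 2: write(P0, v1, 165). refcount(pp1)=2>1 -> COPY to pp3. 4 ppages; refcounts: pp0:2 pp1:1 pp2:2 pp3:1
Op 3: read(P0, v2) -> 37. No state change.
Op 4: fork(P1) -> P2. 4 ppages; refcounts: pp0:3 pp1:2 pp2:3 pp3:1
Op 5: read(P0, v2) -> 37. No state change.
Op 6: write(P0, v1, 108). refcount(pp3)=1 -> write in place. 4 ppages; refcounts: pp0:3 pp1:2 pp2:3 pp3:1
P0: v1 -> pp3 = 108
P1: v1 -> pp1 = 14
P2: v1 -> pp1 = 14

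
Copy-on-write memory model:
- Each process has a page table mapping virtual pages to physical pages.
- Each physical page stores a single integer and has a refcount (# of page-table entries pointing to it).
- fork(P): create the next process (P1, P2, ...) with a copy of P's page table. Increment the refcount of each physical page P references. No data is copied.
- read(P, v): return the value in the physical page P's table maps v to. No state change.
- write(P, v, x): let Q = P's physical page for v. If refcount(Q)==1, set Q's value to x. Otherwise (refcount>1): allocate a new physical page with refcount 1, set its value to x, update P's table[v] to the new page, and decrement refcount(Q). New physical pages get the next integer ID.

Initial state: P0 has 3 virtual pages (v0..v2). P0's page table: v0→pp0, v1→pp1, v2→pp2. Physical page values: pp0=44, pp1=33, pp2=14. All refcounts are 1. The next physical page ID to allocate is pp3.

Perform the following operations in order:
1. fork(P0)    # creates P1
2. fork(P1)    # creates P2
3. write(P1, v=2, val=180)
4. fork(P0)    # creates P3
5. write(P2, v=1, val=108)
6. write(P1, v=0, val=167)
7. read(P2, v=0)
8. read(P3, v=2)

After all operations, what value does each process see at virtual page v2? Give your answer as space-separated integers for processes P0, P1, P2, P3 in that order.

Answer: 14 180 14 14

Derivation:
Op 1: fork(P0) -> P1. 3 ppages; refcounts: pp0:2 pp1:2 pp2:2
Op 2: fork(P1) -> P2. 3 ppages; refcounts: pp0:3 pp1:3 pp2:3
Op 3: write(P1, v2, 180). refcount(pp2)=3>1 -> COPY to pp3. 4 ppages; refcounts: pp0:3 pp1:3 pp2:2 pp3:1
Op 4: fork(P0) -> P3. 4 ppages; refcounts: pp0:4 pp1:4 pp2:3 pp3:1
Op 5: write(P2, v1, 108). refcount(pp1)=4>1 -> COPY to pp4. 5 ppages; refcounts: pp0:4 pp1:3 pp2:3 pp3:1 pp4:1
Op 6: write(P1, v0, 167). refcount(pp0)=4>1 -> COPY to pp5. 6 ppages; refcounts: pp0:3 pp1:3 pp2:3 pp3:1 pp4:1 pp5:1
Op 7: read(P2, v0) -> 44. No state change.
Op 8: read(P3, v2) -> 14. No state change.
P0: v2 -> pp2 = 14
P1: v2 -> pp3 = 180
P2: v2 -> pp2 = 14
P3: v2 -> pp2 = 14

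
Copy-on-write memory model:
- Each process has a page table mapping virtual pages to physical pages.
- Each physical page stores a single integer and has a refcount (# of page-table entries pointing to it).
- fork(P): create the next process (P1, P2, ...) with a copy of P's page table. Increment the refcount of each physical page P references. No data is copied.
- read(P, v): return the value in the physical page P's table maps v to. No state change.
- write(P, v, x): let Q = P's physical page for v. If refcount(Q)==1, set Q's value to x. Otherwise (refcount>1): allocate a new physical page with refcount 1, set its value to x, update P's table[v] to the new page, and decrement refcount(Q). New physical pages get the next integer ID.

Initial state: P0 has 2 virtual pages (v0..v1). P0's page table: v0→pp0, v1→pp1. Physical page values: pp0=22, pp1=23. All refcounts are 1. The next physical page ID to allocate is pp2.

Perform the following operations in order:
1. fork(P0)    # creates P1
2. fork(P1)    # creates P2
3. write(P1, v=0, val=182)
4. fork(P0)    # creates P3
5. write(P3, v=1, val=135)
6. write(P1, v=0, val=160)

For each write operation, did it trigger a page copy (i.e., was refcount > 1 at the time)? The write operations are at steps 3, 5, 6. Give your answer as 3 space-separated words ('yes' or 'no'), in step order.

Op 1: fork(P0) -> P1. 2 ppages; refcounts: pp0:2 pp1:2
Op 2: fork(P1) -> P2. 2 ppages; refcounts: pp0:3 pp1:3
Op 3: write(P1, v0, 182). refcount(pp0)=3>1 -> COPY to pp2. 3 ppages; refcounts: pp0:2 pp1:3 pp2:1
Op 4: fork(P0) -> P3. 3 ppages; refcounts: pp0:3 pp1:4 pp2:1
Op 5: write(P3, v1, 135). refcount(pp1)=4>1 -> COPY to pp3. 4 ppages; refcounts: pp0:3 pp1:3 pp2:1 pp3:1
Op 6: write(P1, v0, 160). refcount(pp2)=1 -> write in place. 4 ppages; refcounts: pp0:3 pp1:3 pp2:1 pp3:1

yes yes no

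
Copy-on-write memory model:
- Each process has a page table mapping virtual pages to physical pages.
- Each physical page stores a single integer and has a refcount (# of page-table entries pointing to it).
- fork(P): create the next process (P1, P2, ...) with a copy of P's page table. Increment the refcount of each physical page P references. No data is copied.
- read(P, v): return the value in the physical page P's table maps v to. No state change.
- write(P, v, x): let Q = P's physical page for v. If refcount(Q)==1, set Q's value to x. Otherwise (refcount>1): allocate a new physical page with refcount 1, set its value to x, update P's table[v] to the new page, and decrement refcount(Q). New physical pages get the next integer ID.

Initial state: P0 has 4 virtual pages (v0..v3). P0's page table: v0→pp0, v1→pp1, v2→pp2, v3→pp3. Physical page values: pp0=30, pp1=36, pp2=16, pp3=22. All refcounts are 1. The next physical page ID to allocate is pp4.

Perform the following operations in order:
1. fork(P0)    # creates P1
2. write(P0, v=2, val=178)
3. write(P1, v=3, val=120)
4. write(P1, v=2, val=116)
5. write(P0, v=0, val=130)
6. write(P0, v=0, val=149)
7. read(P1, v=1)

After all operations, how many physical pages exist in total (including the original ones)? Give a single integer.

Answer: 7

Derivation:
Op 1: fork(P0) -> P1. 4 ppages; refcounts: pp0:2 pp1:2 pp2:2 pp3:2
Op 2: write(P0, v2, 178). refcount(pp2)=2>1 -> COPY to pp4. 5 ppages; refcounts: pp0:2 pp1:2 pp2:1 pp3:2 pp4:1
Op 3: write(P1, v3, 120). refcount(pp3)=2>1 -> COPY to pp5. 6 ppages; refcounts: pp0:2 pp1:2 pp2:1 pp3:1 pp4:1 pp5:1
Op 4: write(P1, v2, 116). refcount(pp2)=1 -> write in place. 6 ppages; refcounts: pp0:2 pp1:2 pp2:1 pp3:1 pp4:1 pp5:1
Op 5: write(P0, v0, 130). refcount(pp0)=2>1 -> COPY to pp6. 7 ppages; refcounts: pp0:1 pp1:2 pp2:1 pp3:1 pp4:1 pp5:1 pp6:1
Op 6: write(P0, v0, 149). refcount(pp6)=1 -> write in place. 7 ppages; refcounts: pp0:1 pp1:2 pp2:1 pp3:1 pp4:1 pp5:1 pp6:1
Op 7: read(P1, v1) -> 36. No state change.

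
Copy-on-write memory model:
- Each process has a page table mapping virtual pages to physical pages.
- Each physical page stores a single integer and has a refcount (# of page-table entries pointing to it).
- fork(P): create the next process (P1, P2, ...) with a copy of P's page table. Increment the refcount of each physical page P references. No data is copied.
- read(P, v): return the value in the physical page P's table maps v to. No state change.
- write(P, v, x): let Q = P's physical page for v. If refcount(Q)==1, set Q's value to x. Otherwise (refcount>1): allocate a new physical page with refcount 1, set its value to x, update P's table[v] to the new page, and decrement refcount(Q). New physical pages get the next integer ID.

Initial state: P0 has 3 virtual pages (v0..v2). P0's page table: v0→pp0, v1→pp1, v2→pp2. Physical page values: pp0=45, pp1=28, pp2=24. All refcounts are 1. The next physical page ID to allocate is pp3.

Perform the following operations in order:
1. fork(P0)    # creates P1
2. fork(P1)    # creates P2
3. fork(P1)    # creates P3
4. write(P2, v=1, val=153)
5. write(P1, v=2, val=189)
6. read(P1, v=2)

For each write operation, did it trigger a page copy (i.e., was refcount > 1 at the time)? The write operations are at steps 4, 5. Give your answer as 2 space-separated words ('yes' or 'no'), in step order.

Op 1: fork(P0) -> P1. 3 ppages; refcounts: pp0:2 pp1:2 pp2:2
Op 2: fork(P1) -> P2. 3 ppages; refcounts: pp0:3 pp1:3 pp2:3
Op 3: fork(P1) -> P3. 3 ppages; refcounts: pp0:4 pp1:4 pp2:4
Op 4: write(P2, v1, 153). refcount(pp1)=4>1 -> COPY to pp3. 4 ppages; refcounts: pp0:4 pp1:3 pp2:4 pp3:1
Op 5: write(P1, v2, 189). refcount(pp2)=4>1 -> COPY to pp4. 5 ppages; refcounts: pp0:4 pp1:3 pp2:3 pp3:1 pp4:1
Op 6: read(P1, v2) -> 189. No state change.

yes yes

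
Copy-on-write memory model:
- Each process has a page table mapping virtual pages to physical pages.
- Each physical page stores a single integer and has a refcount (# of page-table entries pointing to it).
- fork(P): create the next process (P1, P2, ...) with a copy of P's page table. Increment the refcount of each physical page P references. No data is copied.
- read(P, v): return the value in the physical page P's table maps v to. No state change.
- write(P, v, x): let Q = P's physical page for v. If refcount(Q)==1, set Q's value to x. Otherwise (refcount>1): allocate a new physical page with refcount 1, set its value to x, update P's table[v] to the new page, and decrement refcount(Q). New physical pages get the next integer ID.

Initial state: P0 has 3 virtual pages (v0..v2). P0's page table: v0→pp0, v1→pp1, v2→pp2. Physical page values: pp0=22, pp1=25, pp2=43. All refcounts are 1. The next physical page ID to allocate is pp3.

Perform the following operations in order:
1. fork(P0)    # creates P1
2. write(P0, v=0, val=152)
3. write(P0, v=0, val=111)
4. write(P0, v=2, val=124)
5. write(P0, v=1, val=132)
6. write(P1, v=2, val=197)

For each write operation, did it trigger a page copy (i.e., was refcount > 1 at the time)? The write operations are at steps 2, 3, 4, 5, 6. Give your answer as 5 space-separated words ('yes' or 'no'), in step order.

Op 1: fork(P0) -> P1. 3 ppages; refcounts: pp0:2 pp1:2 pp2:2
Op 2: write(P0, v0, 152). refcount(pp0)=2>1 -> COPY to pp3. 4 ppages; refcounts: pp0:1 pp1:2 pp2:2 pp3:1
Op 3: write(P0, v0, 111). refcount(pp3)=1 -> write in place. 4 ppages; refcounts: pp0:1 pp1:2 pp2:2 pp3:1
Op 4: write(P0, v2, 124). refcount(pp2)=2>1 -> COPY to pp4. 5 ppages; refcounts: pp0:1 pp1:2 pp2:1 pp3:1 pp4:1
Op 5: write(P0, v1, 132). refcount(pp1)=2>1 -> COPY to pp5. 6 ppages; refcounts: pp0:1 pp1:1 pp2:1 pp3:1 pp4:1 pp5:1
Op 6: write(P1, v2, 197). refcount(pp2)=1 -> write in place. 6 ppages; refcounts: pp0:1 pp1:1 pp2:1 pp3:1 pp4:1 pp5:1

yes no yes yes no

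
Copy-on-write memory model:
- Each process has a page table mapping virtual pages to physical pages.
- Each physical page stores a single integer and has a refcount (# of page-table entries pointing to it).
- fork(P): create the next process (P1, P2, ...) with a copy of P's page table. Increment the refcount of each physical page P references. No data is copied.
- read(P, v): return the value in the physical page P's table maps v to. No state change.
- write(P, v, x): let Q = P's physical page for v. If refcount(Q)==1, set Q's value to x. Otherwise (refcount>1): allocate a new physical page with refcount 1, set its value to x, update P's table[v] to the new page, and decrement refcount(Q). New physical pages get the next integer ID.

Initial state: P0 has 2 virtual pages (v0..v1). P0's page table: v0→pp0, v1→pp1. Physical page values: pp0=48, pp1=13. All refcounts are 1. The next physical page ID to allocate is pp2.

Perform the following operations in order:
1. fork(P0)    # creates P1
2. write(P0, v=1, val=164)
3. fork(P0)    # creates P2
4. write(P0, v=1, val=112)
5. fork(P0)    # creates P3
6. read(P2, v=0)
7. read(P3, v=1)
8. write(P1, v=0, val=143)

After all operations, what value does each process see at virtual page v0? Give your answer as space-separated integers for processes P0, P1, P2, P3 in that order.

Answer: 48 143 48 48

Derivation:
Op 1: fork(P0) -> P1. 2 ppages; refcounts: pp0:2 pp1:2
Op 2: write(P0, v1, 164). refcount(pp1)=2>1 -> COPY to pp2. 3 ppages; refcounts: pp0:2 pp1:1 pp2:1
Op 3: fork(P0) -> P2. 3 ppages; refcounts: pp0:3 pp1:1 pp2:2
Op 4: write(P0, v1, 112). refcount(pp2)=2>1 -> COPY to pp3. 4 ppages; refcounts: pp0:3 pp1:1 pp2:1 pp3:1
Op 5: fork(P0) -> P3. 4 ppages; refcounts: pp0:4 pp1:1 pp2:1 pp3:2
Op 6: read(P2, v0) -> 48. No state change.
Op 7: read(P3, v1) -> 112. No state change.
Op 8: write(P1, v0, 143). refcount(pp0)=4>1 -> COPY to pp4. 5 ppages; refcounts: pp0:3 pp1:1 pp2:1 pp3:2 pp4:1
P0: v0 -> pp0 = 48
P1: v0 -> pp4 = 143
P2: v0 -> pp0 = 48
P3: v0 -> pp0 = 48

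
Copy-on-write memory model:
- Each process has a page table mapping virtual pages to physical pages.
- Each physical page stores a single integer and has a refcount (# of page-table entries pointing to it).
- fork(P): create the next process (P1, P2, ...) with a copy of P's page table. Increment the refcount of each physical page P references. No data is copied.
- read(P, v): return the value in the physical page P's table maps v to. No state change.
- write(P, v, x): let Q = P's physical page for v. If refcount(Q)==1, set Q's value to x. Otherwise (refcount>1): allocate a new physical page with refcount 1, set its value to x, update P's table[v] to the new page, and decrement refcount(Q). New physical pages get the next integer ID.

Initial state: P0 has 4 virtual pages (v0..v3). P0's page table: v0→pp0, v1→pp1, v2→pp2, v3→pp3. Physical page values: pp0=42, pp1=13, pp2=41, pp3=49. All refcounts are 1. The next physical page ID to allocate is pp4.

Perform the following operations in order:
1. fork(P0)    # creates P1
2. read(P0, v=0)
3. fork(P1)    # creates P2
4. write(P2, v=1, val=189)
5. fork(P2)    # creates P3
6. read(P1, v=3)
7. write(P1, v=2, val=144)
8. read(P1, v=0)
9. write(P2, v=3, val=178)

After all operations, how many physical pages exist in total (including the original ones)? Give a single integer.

Answer: 7

Derivation:
Op 1: fork(P0) -> P1. 4 ppages; refcounts: pp0:2 pp1:2 pp2:2 pp3:2
Op 2: read(P0, v0) -> 42. No state change.
Op 3: fork(P1) -> P2. 4 ppages; refcounts: pp0:3 pp1:3 pp2:3 pp3:3
Op 4: write(P2, v1, 189). refcount(pp1)=3>1 -> COPY to pp4. 5 ppages; refcounts: pp0:3 pp1:2 pp2:3 pp3:3 pp4:1
Op 5: fork(P2) -> P3. 5 ppages; refcounts: pp0:4 pp1:2 pp2:4 pp3:4 pp4:2
Op 6: read(P1, v3) -> 49. No state change.
Op 7: write(P1, v2, 144). refcount(pp2)=4>1 -> COPY to pp5. 6 ppages; refcounts: pp0:4 pp1:2 pp2:3 pp3:4 pp4:2 pp5:1
Op 8: read(P1, v0) -> 42. No state change.
Op 9: write(P2, v3, 178). refcount(pp3)=4>1 -> COPY to pp6. 7 ppages; refcounts: pp0:4 pp1:2 pp2:3 pp3:3 pp4:2 pp5:1 pp6:1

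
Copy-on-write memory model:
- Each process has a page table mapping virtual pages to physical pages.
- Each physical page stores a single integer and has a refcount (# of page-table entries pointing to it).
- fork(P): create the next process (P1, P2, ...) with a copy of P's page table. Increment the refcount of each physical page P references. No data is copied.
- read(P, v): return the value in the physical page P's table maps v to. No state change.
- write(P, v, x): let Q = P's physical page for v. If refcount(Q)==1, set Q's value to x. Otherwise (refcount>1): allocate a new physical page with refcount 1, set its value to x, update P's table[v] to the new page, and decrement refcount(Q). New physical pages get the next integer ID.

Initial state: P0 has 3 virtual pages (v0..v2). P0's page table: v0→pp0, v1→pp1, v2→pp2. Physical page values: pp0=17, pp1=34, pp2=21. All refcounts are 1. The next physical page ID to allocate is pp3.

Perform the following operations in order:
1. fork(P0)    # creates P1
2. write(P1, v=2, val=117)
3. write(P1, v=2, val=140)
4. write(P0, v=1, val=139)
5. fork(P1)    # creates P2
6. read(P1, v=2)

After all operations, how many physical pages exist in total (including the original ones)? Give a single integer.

Answer: 5

Derivation:
Op 1: fork(P0) -> P1. 3 ppages; refcounts: pp0:2 pp1:2 pp2:2
Op 2: write(P1, v2, 117). refcount(pp2)=2>1 -> COPY to pp3. 4 ppages; refcounts: pp0:2 pp1:2 pp2:1 pp3:1
Op 3: write(P1, v2, 140). refcount(pp3)=1 -> write in place. 4 ppages; refcounts: pp0:2 pp1:2 pp2:1 pp3:1
Op 4: write(P0, v1, 139). refcount(pp1)=2>1 -> COPY to pp4. 5 ppages; refcounts: pp0:2 pp1:1 pp2:1 pp3:1 pp4:1
Op 5: fork(P1) -> P2. 5 ppages; refcounts: pp0:3 pp1:2 pp2:1 pp3:2 pp4:1
Op 6: read(P1, v2) -> 140. No state change.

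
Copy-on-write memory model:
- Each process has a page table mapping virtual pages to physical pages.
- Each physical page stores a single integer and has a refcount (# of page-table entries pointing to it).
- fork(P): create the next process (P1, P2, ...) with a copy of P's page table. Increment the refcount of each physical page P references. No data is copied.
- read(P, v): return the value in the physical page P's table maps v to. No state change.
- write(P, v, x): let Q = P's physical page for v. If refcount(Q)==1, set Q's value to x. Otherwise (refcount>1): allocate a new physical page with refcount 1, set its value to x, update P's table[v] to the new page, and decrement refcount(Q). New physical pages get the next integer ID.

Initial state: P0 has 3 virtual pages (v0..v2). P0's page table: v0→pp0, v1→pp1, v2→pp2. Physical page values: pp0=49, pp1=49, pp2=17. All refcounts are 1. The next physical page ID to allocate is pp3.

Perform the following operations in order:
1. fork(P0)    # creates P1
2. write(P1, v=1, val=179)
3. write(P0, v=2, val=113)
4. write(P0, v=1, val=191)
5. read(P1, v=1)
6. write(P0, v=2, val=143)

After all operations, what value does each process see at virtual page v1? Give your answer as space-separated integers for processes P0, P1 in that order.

Answer: 191 179

Derivation:
Op 1: fork(P0) -> P1. 3 ppages; refcounts: pp0:2 pp1:2 pp2:2
Op 2: write(P1, v1, 179). refcount(pp1)=2>1 -> COPY to pp3. 4 ppages; refcounts: pp0:2 pp1:1 pp2:2 pp3:1
Op 3: write(P0, v2, 113). refcount(pp2)=2>1 -> COPY to pp4. 5 ppages; refcounts: pp0:2 pp1:1 pp2:1 pp3:1 pp4:1
Op 4: write(P0, v1, 191). refcount(pp1)=1 -> write in place. 5 ppages; refcounts: pp0:2 pp1:1 pp2:1 pp3:1 pp4:1
Op 5: read(P1, v1) -> 179. No state change.
Op 6: write(P0, v2, 143). refcount(pp4)=1 -> write in place. 5 ppages; refcounts: pp0:2 pp1:1 pp2:1 pp3:1 pp4:1
P0: v1 -> pp1 = 191
P1: v1 -> pp3 = 179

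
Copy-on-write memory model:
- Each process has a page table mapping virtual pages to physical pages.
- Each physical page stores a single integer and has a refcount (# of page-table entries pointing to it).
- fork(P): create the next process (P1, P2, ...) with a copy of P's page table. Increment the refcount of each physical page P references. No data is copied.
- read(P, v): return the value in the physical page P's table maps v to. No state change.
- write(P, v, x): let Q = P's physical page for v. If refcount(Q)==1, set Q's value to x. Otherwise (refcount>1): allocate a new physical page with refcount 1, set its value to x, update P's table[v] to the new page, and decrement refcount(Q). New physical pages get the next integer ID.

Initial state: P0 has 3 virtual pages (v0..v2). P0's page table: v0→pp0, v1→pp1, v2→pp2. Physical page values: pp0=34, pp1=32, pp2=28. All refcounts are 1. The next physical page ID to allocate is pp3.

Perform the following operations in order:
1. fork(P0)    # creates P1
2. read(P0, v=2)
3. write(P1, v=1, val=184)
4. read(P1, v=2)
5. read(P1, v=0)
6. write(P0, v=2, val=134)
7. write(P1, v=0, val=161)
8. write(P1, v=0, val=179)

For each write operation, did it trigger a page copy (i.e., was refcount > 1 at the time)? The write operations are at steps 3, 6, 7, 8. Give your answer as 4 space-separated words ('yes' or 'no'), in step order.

Op 1: fork(P0) -> P1. 3 ppages; refcounts: pp0:2 pp1:2 pp2:2
Op 2: read(P0, v2) -> 28. No state change.
Op 3: write(P1, v1, 184). refcount(pp1)=2>1 -> COPY to pp3. 4 ppages; refcounts: pp0:2 pp1:1 pp2:2 pp3:1
Op 4: read(P1, v2) -> 28. No state change.
Op 5: read(P1, v0) -> 34. No state change.
Op 6: write(P0, v2, 134). refcount(pp2)=2>1 -> COPY to pp4. 5 ppages; refcounts: pp0:2 pp1:1 pp2:1 pp3:1 pp4:1
Op 7: write(P1, v0, 161). refcount(pp0)=2>1 -> COPY to pp5. 6 ppages; refcounts: pp0:1 pp1:1 pp2:1 pp3:1 pp4:1 pp5:1
Op 8: write(P1, v0, 179). refcount(pp5)=1 -> write in place. 6 ppages; refcounts: pp0:1 pp1:1 pp2:1 pp3:1 pp4:1 pp5:1

yes yes yes no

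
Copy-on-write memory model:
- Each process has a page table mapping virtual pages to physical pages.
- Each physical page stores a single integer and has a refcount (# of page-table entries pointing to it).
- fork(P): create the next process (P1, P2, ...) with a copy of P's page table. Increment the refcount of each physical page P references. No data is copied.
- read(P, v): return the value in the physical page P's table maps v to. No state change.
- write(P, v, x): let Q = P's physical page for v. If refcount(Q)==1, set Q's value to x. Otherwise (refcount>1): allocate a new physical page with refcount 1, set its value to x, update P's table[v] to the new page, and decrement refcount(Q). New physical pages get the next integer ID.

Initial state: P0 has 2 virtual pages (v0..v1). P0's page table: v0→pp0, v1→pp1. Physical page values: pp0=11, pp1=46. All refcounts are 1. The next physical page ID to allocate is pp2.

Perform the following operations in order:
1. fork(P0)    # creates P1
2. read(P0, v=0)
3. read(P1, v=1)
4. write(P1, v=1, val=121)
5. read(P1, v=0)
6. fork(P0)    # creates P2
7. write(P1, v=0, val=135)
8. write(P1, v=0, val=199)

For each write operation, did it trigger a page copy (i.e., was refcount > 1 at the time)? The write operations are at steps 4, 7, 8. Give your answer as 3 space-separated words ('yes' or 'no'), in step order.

Op 1: fork(P0) -> P1. 2 ppages; refcounts: pp0:2 pp1:2
Op 2: read(P0, v0) -> 11. No state change.
Op 3: read(P1, v1) -> 46. No state change.
Op 4: write(P1, v1, 121). refcount(pp1)=2>1 -> COPY to pp2. 3 ppages; refcounts: pp0:2 pp1:1 pp2:1
Op 5: read(P1, v0) -> 11. No state change.
Op 6: fork(P0) -> P2. 3 ppages; refcounts: pp0:3 pp1:2 pp2:1
Op 7: write(P1, v0, 135). refcount(pp0)=3>1 -> COPY to pp3. 4 ppages; refcounts: pp0:2 pp1:2 pp2:1 pp3:1
Op 8: write(P1, v0, 199). refcount(pp3)=1 -> write in place. 4 ppages; refcounts: pp0:2 pp1:2 pp2:1 pp3:1

yes yes no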